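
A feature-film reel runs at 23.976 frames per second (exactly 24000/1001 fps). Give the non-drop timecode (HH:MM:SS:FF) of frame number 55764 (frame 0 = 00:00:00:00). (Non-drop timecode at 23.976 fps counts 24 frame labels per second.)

55764 ÷ 24 = 2323 full seconds, remainder 12 frames.
2323 s = 0 h 38 min 43 s.
Timecode: 00:38:43:12.

00:38:43:12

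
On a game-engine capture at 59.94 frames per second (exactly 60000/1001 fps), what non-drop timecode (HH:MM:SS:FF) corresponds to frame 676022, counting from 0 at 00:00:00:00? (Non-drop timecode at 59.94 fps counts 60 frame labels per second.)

676022 ÷ 60 = 11267 full seconds, remainder 2 frames.
11267 s = 3 h 7 min 47 s.
Timecode: 03:07:47:02.

03:07:47:02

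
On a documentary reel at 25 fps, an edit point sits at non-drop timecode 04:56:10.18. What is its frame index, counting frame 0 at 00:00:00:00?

frame 444268

Total seconds to the label: (4 × 3600 + 56 × 60 + 10) = 17770.
Frame index = 17770 × 25 + 18 = 444268.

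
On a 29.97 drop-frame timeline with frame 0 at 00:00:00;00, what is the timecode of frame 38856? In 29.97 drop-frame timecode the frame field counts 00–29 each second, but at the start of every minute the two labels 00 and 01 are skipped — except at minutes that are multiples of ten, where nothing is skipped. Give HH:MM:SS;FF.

00:21:36;14

Ten DF minutes hold 17982 frames, so frame 38856 lies in block 2 (frames 35964–53945) with 2892 frames into that block.
The block's first minute is 1800 frames and the rest 1798 each; 2892 frames reaches minute 1, so 2 × 18 + 1 × 2 = 38 labels have been skipped so far.
Adding those back, label number 38856 + 38 = 38894 at 30 labels/s is 1296 s + 14 f = 0 h 21 min 36 s frame 14, i.e. 00:21:36;14.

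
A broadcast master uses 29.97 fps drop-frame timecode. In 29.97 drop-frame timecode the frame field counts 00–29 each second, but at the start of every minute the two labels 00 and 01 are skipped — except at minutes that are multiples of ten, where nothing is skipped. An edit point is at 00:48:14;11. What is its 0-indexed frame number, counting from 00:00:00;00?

Complete 10-minute blocks: 4, each 17982 frames → 71928.
Remaining 8 whole minutes in the current block: 1800 + 7 × 1798 = 14386 frames.
Within the current minute: 14 × 30 + 11 − 2 = 429 (labels ;00/;01 skipped at this minute). Total = 71928 + 14386 + 429 = 86743.

86743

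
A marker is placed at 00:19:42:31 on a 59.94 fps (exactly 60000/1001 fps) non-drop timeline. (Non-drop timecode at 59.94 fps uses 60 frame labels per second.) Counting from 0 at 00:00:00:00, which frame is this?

Total seconds to the label: (0 × 3600 + 19 × 60 + 42) = 1182.
Frame index = 1182 × 60 + 31 = 70951.

frame 70951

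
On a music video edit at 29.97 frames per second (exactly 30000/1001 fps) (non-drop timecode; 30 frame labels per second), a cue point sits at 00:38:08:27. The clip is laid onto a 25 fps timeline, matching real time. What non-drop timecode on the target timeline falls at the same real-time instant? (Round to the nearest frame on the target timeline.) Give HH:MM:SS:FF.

Source frame index: (0×3600 + 38×60 + 8) × 30 + 27 = 68667.
Real time: 68667 / (30000/1001) = 22911889/10000 s.
Target frame: (22911889/10000) × (25) = 22911889/400 ≈ 57279.723 → 57280.
At 25 labels/s: frame 57280 → 00:38:11:05.

00:38:11:05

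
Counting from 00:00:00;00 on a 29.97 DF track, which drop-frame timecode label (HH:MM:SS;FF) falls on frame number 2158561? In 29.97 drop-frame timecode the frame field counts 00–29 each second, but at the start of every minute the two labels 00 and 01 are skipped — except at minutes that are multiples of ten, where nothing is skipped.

20:00:24;01

Each 10-minute DF block holds 10 × 60 × 30 − 9 × 2 = 17982 frames. 2158561 ÷ 17982 → 120 full blocks, remainder 721.
Within the partial block the first minute is 1800 frames and each further minute 1798, so 0 further minute boundaries passed. Total skipped labels = 18 × 120 + 2 × 0 = 2160.
Non-drop label index = 2158561 + 2160 = 2160721; at 30 labels/s that is 20:00:24:01, i.e. DF 20:00:24;01.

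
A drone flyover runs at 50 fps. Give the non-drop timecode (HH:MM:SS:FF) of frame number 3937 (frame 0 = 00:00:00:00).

00:01:18:37

3937 ÷ 50 = 78 full seconds, remainder 37 frames.
78 s = 0 h 1 min 18 s.
Timecode: 00:01:18:37.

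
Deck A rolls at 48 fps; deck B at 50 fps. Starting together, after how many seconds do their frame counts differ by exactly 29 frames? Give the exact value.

14.5 seconds

The gap grows by |50 − 48| = 2 frames per second.
Time for a 29-frame gap: 29 ÷ (2) = 14.5 s.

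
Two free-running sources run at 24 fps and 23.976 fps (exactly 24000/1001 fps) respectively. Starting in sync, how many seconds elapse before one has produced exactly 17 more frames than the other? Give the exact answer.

17017/24 seconds

The gap grows by |24000/1001 − 24| = 24/1001 frames per second.
Time for a 17-frame gap: 17 ÷ (24/1001) = 17017/24 s.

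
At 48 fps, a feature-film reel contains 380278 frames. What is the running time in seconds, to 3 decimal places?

7922.458 seconds

Running time = 380278 × 1/48 = 190139/24 s ≈ 7922.458 s.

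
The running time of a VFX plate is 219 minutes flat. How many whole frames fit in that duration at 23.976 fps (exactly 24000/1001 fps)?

219 min = 13140 s.
Frames = 13140 × 24000/1001 = 315360000/1001 ≈ 315044.9550.
Complete frames: 315044.

315044 frames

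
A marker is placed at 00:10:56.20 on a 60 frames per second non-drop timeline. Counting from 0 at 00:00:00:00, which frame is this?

Total seconds to the label: (0 × 3600 + 10 × 60 + 56) = 656.
Frame index = 656 × 60 + 20 = 39380.

frame 39380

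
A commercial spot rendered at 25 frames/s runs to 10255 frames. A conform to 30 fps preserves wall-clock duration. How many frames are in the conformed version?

Target frames = source frames × (target rate / source rate) = 10255 × (30)/(25) = 10255 × 6/5 = 12306.

12306 frames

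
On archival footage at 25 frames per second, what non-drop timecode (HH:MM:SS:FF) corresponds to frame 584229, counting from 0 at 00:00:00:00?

06:29:29:04

584229 ÷ 25 = 23369 full seconds, remainder 4 frames.
23369 s = 6 h 29 min 29 s.
Timecode: 06:29:29:04.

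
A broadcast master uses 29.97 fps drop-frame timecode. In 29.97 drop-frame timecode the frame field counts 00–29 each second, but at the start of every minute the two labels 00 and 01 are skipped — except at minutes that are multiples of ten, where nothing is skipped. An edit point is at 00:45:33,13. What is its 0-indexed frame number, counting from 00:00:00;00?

Complete 10-minute blocks: 4, each 17982 frames → 71928.
Remaining 5 whole minutes in the current block: 1800 + 4 × 1798 = 8992 frames.
Within the current minute: 33 × 30 + 13 − 2 = 1001 (labels ;00/;01 skipped at this minute). Total = 71928 + 8992 + 1001 = 81921.

81921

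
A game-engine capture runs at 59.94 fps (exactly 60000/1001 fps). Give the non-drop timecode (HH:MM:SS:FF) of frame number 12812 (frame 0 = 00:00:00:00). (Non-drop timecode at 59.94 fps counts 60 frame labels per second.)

12812 ÷ 60 = 213 full seconds, remainder 32 frames.
213 s = 0 h 3 min 33 s.
Timecode: 00:03:33:32.

00:03:33:32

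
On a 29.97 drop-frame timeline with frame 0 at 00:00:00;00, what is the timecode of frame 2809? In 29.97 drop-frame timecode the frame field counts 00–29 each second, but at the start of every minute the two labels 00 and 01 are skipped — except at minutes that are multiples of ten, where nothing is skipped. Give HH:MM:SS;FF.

00:01:33;21

Ten DF minutes hold 17982 frames, so frame 2809 lies in block 0 (frames 0–17981) with 2809 frames into that block.
The block's first minute is 1800 frames and the rest 1798 each; 2809 frames reaches minute 1, so 0 × 18 + 1 × 2 = 2 labels have been skipped so far.
Adding those back, label number 2809 + 2 = 2811 at 30 labels/s is 93 s + 21 f = 0 h 1 min 33 s frame 21, i.e. 00:01:33;21.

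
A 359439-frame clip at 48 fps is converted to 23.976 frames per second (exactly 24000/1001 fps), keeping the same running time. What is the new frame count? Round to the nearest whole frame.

Frames at target rate = 359439 × (24000/1001) / (48) = 179719500/1001 ≈ 179539.960.
Nearest whole frame: 179540.

179540 frames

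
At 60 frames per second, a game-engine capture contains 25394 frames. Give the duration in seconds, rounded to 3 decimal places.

Running time = 25394 × 1/60 = 12697/30 s ≈ 423.233 s.

423.233 seconds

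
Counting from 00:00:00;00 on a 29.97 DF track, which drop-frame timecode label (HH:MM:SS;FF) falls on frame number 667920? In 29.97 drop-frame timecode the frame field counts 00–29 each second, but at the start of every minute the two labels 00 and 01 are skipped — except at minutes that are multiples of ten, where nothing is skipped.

06:11:26;08

Each 10-minute DF block holds 10 × 60 × 30 − 9 × 2 = 17982 frames. 667920 ÷ 17982 → 37 full blocks, remainder 2586.
Within the partial block the first minute is 1800 frames and each further minute 1798, so 1 further minute boundary passed. Total skipped labels = 18 × 37 + 2 × 1 = 668.
Non-drop label index = 667920 + 668 = 668588; at 30 labels/s that is 06:11:26:08, i.e. DF 06:11:26;08.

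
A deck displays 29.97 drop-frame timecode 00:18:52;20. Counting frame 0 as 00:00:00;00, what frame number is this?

33946

Complete 10-minute blocks: 1, each 17982 frames → 17982.
Remaining 8 whole minutes in the current block: 1800 + 7 × 1798 = 14386 frames.
Within the current minute: 52 × 30 + 20 − 2 = 1578 (labels ;00/;01 skipped at this minute). Total = 17982 + 14386 + 1578 = 33946.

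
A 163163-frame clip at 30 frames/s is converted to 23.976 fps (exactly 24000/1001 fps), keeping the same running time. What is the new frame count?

130400 frames

Target frames = source frames × (target rate / source rate) = 163163 × (24000/1001)/(30) = 163163 × 800/1001 = 130400.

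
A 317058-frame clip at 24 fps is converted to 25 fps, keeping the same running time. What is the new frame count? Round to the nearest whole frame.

Frames at target rate = 317058 × (25) / (24) = 1321075/4 ≈ 330268.750.
Nearest whole frame: 330269.

330269 frames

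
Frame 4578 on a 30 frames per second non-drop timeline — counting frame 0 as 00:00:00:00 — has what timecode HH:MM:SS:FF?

00:02:32:18

4578 ÷ 30 = 152 full seconds, remainder 18 frames.
152 s = 0 h 2 min 32 s.
Timecode: 00:02:32:18.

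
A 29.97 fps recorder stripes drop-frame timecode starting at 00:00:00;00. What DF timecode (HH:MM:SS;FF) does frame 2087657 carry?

19:20:58;05

Ten DF minutes hold 17982 frames, so frame 2087657 lies in block 116 (frames 2085912–2103893) with 1745 frames into that block.
The block's first minute is 1800 frames and the rest 1798 each; 1745 frames reaches minute 0, so 116 × 18 + 0 × 2 = 2088 labels have been skipped so far.
Adding those back, label number 2087657 + 2088 = 2089745 at 30 labels/s is 69658 s + 5 f = 19 h 20 min 58 s frame 5, i.e. 19:20:58;05.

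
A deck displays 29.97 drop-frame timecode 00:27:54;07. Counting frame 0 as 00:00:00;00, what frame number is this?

Complete 10-minute blocks: 2, each 17982 frames → 35964.
Remaining 7 whole minutes in the current block: 1800 + 6 × 1798 = 12588 frames.
Within the current minute: 54 × 30 + 7 − 2 = 1625 (labels ;00/;01 skipped at this minute). Total = 35964 + 12588 + 1625 = 50177.

50177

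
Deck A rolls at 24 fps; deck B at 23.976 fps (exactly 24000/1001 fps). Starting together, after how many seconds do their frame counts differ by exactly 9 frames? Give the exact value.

375.375 seconds

The gap grows by |24000/1001 − 24| = 24/1001 frames per second.
Time for a 9-frame gap: 9 ÷ (24/1001) = 375.375 s.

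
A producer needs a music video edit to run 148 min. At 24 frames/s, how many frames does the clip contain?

213120 frames

148 min = 8880 s.
Frames = 8880 × 24 = 213120.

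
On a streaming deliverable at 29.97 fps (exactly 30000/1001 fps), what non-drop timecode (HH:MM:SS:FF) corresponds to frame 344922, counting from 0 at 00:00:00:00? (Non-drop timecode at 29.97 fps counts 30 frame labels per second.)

03:11:37:12

344922 ÷ 30 = 11497 full seconds, remainder 12 frames.
11497 s = 3 h 11 min 37 s.
Timecode: 03:11:37:12.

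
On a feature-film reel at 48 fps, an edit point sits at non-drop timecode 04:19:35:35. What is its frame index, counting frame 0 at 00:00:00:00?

Total seconds to the label: (4 × 3600 + 19 × 60 + 35) = 15575.
Frame index = 15575 × 48 + 35 = 747635.

frame 747635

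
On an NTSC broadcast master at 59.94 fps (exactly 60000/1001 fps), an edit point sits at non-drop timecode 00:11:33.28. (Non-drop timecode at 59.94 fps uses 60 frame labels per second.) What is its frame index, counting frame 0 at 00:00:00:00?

frame 41608

Total seconds to the label: (0 × 3600 + 11 × 60 + 33) = 693.
Frame index = 693 × 60 + 28 = 41608.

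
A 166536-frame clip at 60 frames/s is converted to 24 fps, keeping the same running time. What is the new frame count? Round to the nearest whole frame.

Frames at target rate = 166536 × (24) / (60) = 333072/5 ≈ 66614.400.
Nearest whole frame: 66614.

66614 frames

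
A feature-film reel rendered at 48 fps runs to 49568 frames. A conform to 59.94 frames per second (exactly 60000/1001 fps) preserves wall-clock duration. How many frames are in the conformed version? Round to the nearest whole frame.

61898 frames

Frames at target rate = 49568 × (60000/1001) / (48) = 61960000/1001 ≈ 61898.102.
Nearest whole frame: 61898.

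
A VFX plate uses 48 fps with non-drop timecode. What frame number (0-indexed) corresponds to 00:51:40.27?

frame 148827

Total seconds to the label: (0 × 3600 + 51 × 60 + 40) = 3100.
Frame index = 3100 × 48 + 27 = 148827.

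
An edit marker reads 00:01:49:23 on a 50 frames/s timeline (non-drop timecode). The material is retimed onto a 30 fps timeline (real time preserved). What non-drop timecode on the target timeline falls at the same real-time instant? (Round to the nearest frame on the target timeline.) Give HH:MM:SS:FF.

00:01:49:14

Source frame index: (0×3600 + 1×60 + 49) × 50 + 23 = 5473.
Real time: 5473 / (50) = 5473/50 s.
Target frame: (5473/50) × (30) = 16419/5 ≈ 3283.800 → 3284.
At 30 labels/s: frame 3284 → 00:01:49:14.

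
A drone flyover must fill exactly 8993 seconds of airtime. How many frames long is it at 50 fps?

Frames = 8993 × 50 = 449650.

449650 frames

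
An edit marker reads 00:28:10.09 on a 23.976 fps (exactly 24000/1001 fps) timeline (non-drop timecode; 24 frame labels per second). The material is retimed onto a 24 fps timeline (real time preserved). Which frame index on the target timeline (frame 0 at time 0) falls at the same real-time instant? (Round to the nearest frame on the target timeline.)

frame 40610

Source frame index: (0×3600 + 28×60 + 10) × 24 + 9 = 40569.
Real time: 40569 / (24000/1001) = 13536523/8000 s.
Target frame: (13536523/8000) × (24) = 40609569/1000 ≈ 40609.569 → 40610.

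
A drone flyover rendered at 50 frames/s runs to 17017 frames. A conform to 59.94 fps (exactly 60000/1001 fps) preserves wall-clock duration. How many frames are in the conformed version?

Target frames = source frames × (target rate / source rate) = 17017 × (60000/1001)/(50) = 17017 × 1200/1001 = 20400.

20400 frames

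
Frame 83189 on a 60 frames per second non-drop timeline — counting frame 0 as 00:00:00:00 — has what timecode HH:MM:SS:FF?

83189 ÷ 60 = 1386 full seconds, remainder 29 frames.
1386 s = 0 h 23 min 6 s.
Timecode: 00:23:06:29.

00:23:06:29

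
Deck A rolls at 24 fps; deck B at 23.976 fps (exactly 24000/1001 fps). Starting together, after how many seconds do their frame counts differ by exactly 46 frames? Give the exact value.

The gap grows by |24000/1001 − 24| = 24/1001 frames per second.
Time for a 46-frame gap: 46 ÷ (24/1001) = 23023/12 s.

23023/12 seconds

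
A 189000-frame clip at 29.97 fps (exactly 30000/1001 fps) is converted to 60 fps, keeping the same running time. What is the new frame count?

Target frames = source frames × (target rate / source rate) = 189000 × (60)/(30000/1001) = 189000 × 1001/500 = 378378.

378378 frames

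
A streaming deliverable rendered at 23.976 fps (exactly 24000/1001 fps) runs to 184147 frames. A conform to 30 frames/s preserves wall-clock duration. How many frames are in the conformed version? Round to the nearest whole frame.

230414 frames

Frames at target rate = 184147 × (30) / (24000/1001) = 184331147/800 ≈ 230413.934.
Nearest whole frame: 230414.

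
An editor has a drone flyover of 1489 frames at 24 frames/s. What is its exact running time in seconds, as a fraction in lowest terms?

1489/24 seconds

Running time = 1489 ÷ (24) = 1489 × 1/24 = 1489/24 s.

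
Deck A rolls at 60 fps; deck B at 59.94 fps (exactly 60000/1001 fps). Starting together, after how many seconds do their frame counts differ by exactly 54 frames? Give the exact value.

The gap grows by |60000/1001 − 60| = 60/1001 frames per second.
Time for a 54-frame gap: 54 ÷ (60/1001) = 900.9 s.

900.9 seconds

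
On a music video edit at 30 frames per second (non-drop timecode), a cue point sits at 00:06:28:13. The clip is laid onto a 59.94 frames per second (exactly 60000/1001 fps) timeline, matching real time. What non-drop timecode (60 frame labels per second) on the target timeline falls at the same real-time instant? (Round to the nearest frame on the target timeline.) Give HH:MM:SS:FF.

Source frame index: (0×3600 + 6×60 + 28) × 30 + 13 = 11653.
Real time: 11653 / (30) = 11653/30 s.
Target frame: (11653/30) × (60000/1001) = 23306000/1001 ≈ 23282.717 → 23283.
At 60 labels/s: frame 23283 → 00:06:28:03.

00:06:28:03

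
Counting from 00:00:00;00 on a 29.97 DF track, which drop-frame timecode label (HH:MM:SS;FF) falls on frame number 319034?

02:57:25;04

Ten DF minutes hold 17982 frames, so frame 319034 lies in block 17 (frames 305694–323675) with 13340 frames into that block.
The block's first minute is 1800 frames and the rest 1798 each; 13340 frames reaches minute 7, so 17 × 18 + 7 × 2 = 320 labels have been skipped so far.
Adding those back, label number 319034 + 320 = 319354 at 30 labels/s is 10645 s + 4 f = 2 h 57 min 25 s frame 4, i.e. 02:57:25;04.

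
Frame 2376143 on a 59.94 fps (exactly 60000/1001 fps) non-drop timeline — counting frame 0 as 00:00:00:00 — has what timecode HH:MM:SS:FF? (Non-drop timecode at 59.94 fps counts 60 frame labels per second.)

11:00:02:23

2376143 ÷ 60 = 39602 full seconds, remainder 23 frames.
39602 s = 11 h 0 min 2 s.
Timecode: 11:00:02:23.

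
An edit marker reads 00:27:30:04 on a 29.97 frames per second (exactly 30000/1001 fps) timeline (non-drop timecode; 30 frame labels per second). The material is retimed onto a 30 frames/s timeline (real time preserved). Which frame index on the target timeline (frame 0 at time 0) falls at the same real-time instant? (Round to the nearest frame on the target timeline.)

Source frame index: (0×3600 + 27×60 + 30) × 30 + 4 = 49504.
Real time: 49504 / (30000/1001) = 3097094/1875 s.
Target frame: (3097094/1875) × (30) = 6194188/125 ≈ 49553.504 → 49554.

frame 49554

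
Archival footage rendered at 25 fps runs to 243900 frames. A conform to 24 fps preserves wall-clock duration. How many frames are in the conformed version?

234144 frames

Frames at target rate = 243900 × (24) / (25) = 234144.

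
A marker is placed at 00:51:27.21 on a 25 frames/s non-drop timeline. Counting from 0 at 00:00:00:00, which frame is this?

77196

Total seconds to the label: (0 × 3600 + 51 × 60 + 27) = 3087.
Frame index = 3087 × 25 + 21 = 77196.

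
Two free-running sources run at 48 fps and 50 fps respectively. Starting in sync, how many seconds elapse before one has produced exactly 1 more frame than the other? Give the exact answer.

0.5 seconds

The gap grows by |50 − 48| = 2 frames per second.
Time for a 1-frame gap: 1 ÷ (2) = 0.5 s.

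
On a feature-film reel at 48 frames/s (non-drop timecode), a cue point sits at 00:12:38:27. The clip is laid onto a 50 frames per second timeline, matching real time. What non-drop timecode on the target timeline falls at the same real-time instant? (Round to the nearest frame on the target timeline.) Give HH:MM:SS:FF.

00:12:38:28

Source frame index: (0×3600 + 12×60 + 38) × 48 + 27 = 36411.
Real time: 36411 / (48) = 12137/16 s.
Target frame: (12137/16) × (50) = 303425/8 ≈ 37928.125 → 37928.
At 50 labels/s: frame 37928 → 00:12:38:28.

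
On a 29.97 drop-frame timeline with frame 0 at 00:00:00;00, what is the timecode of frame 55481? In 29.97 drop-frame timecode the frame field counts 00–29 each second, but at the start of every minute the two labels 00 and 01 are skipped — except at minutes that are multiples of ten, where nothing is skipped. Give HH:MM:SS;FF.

Ten DF minutes hold 17982 frames, so frame 55481 lies in block 3 (frames 53946–71927) with 1535 frames into that block.
The block's first minute is 1800 frames and the rest 1798 each; 1535 frames reaches minute 0, so 3 × 18 + 0 × 2 = 54 labels have been skipped so far.
Adding those back, label number 55481 + 54 = 55535 at 30 labels/s is 1851 s + 5 f = 0 h 30 min 51 s frame 5, i.e. 00:30:51;05.

00:30:51;05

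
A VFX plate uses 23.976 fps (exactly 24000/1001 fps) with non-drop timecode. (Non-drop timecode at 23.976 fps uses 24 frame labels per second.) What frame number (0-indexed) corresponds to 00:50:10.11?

72251

Total seconds to the label: (0 × 3600 + 50 × 60 + 10) = 3010.
Frame index = 3010 × 24 + 11 = 72251.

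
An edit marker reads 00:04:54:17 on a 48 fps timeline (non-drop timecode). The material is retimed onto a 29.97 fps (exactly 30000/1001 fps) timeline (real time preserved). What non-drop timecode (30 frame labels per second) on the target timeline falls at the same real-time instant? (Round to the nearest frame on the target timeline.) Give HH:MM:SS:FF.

00:04:54:02

Source frame index: (0×3600 + 4×60 + 54) × 48 + 17 = 14129.
Real time: 14129 / (48) = 14129/48 s.
Target frame: (14129/48) × (30000/1001) = 8830625/1001 ≈ 8821.803 → 8822.
At 30 labels/s: frame 8822 → 00:04:54:02.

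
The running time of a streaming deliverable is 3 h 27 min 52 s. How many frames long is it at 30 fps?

374160 frames

3 h 27 min 52 s = 12472 s.
Frames = 12472 × 30 = 374160.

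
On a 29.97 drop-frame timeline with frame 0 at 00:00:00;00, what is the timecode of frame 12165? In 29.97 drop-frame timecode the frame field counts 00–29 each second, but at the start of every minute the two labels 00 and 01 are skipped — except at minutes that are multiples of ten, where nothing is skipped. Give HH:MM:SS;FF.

00:06:45;27

Ten DF minutes hold 17982 frames, so frame 12165 lies in block 0 (frames 0–17981) with 12165 frames into that block.
The block's first minute is 1800 frames and the rest 1798 each; 12165 frames reaches minute 6, so 0 × 18 + 6 × 2 = 12 labels have been skipped so far.
Adding those back, label number 12165 + 12 = 12177 at 30 labels/s is 405 s + 27 f = 0 h 6 min 45 s frame 27, i.e. 00:06:45;27.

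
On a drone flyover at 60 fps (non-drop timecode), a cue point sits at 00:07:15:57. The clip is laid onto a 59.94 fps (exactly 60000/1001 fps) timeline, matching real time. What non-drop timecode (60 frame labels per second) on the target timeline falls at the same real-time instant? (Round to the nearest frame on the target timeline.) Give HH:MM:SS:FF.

Source frame index: (0×3600 + 7×60 + 15) × 60 + 57 = 26157.
Real time: 26157 / (60) = 8719/20 s.
Target frame: (8719/20) × (60000/1001) = 26157000/1001 ≈ 26130.869 → 26131.
At 60 labels/s: frame 26131 → 00:07:15:31.

00:07:15:31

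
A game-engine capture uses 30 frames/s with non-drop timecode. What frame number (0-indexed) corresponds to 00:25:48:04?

Total seconds to the label: (0 × 3600 + 25 × 60 + 48) = 1548.
Frame index = 1548 × 30 + 4 = 46444.

frame 46444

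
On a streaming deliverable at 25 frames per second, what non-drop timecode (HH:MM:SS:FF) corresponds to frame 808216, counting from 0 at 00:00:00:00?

08:58:48:16

808216 ÷ 25 = 32328 full seconds, remainder 16 frames.
32328 s = 8 h 58 min 48 s.
Timecode: 08:58:48:16.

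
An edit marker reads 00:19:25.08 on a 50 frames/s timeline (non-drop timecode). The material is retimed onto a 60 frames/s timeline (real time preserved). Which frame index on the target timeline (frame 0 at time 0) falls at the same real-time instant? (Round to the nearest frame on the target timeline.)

frame 69910

Source frame index: (0×3600 + 19×60 + 25) × 50 + 8 = 58258.
Real time: 58258 / (50) = 29129/25 s.
Target frame: (29129/25) × (60) = 349548/5 ≈ 69909.600 → 69910.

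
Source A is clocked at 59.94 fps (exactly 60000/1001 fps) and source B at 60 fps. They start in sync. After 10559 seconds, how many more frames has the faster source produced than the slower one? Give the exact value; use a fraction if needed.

A emits 60000/1001 × 10559 = 633540000/1001 frames; B emits 60 × 10559 = 633540.
Difference = 633540/1001 frames (≈ 632.9071); B is ahead of A.

633540/1001 frames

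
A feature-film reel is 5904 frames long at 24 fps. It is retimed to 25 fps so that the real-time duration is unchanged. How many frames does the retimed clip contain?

Target frames = source frames × (target rate / source rate) = 5904 × (25)/(24) = 5904 × 25/24 = 6150.

6150 frames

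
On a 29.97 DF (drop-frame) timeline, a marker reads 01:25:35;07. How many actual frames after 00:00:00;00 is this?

As if non-drop at 30 labels/s: (1 × 3600 + 25 × 60 + 35) × 30 + 7 = 154057.
Minute boundaries passed: 85; those not divisible by 10: 85 − 8 = 77; dropped labels = 2 × 77 = 154.
Actual frame index = 154057 − 154 = 153903.

153903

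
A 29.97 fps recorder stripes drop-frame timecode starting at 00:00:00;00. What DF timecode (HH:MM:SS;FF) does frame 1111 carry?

00:00:37;01

Ten DF minutes hold 17982 frames, so frame 1111 lies in block 0 (frames 0–17981) with 1111 frames into that block.
The block's first minute is 1800 frames and the rest 1798 each; 1111 frames reaches minute 0, so 0 × 18 + 0 × 2 = 0 labels have been skipped so far.
Adding those back, label number 1111 + 0 = 1111 at 30 labels/s is 37 s + 1 f = 0 h 0 min 37 s frame 1, i.e. 00:00:37;01.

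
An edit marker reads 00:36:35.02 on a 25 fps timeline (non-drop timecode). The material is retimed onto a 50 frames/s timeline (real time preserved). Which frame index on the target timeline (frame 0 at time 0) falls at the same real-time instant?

Source frame index: (0×3600 + 36×60 + 35) × 25 + 2 = 54877.
Real time: 54877 / (25) = 54877/25 s.
Target frame: (54877/25) × (50) = 109754.

frame 109754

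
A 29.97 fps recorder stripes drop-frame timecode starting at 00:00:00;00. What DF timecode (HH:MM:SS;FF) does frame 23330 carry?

Each 10-minute DF block holds 10 × 60 × 30 − 9 × 2 = 17982 frames. 23330 ÷ 17982 → 1 full block, remainder 5348.
Within the partial block the first minute is 1800 frames and each further minute 1798, so 2 further minute boundaries passed. Total skipped labels = 18 × 1 + 2 × 2 = 22.
Non-drop label index = 23330 + 22 = 23352; at 30 labels/s that is 00:12:58:12, i.e. DF 00:12:58;12.

00:12:58;12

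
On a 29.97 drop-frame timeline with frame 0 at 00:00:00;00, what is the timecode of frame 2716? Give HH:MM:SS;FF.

Each 10-minute DF block holds 10 × 60 × 30 − 9 × 2 = 17982 frames. 2716 ÷ 17982 → 0 full blocks, remainder 2716.
Within the partial block the first minute is 1800 frames and each further minute 1798, so 1 further minute boundary passed. Total skipped labels = 18 × 0 + 2 × 1 = 2.
Non-drop label index = 2716 + 2 = 2718; at 30 labels/s that is 00:01:30:18, i.e. DF 00:01:30;18.

00:01:30;18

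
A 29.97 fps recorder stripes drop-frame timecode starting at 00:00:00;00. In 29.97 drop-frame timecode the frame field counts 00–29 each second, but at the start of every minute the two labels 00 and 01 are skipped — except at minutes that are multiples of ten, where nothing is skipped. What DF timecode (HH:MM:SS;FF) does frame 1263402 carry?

11:42:35;16

Ten DF minutes hold 17982 frames, so frame 1263402 lies in block 70 (frames 1258740–1276721) with 4662 frames into that block.
The block's first minute is 1800 frames and the rest 1798 each; 4662 frames reaches minute 2, so 70 × 18 + 2 × 2 = 1264 labels have been skipped so far.
Adding those back, label number 1263402 + 1264 = 1264666 at 30 labels/s is 42155 s + 16 f = 11 h 42 min 35 s frame 16, i.e. 11:42:35;16.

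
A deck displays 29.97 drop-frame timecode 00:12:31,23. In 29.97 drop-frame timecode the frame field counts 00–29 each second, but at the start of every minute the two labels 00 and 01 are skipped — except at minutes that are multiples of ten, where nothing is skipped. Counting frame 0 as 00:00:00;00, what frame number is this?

22531

As if non-drop at 30 labels/s: (0 × 3600 + 12 × 60 + 31) × 30 + 23 = 22553.
Minute boundaries passed: 12; those not divisible by 10: 12 − 1 = 11; dropped labels = 2 × 11 = 22.
Actual frame index = 22553 − 22 = 22531.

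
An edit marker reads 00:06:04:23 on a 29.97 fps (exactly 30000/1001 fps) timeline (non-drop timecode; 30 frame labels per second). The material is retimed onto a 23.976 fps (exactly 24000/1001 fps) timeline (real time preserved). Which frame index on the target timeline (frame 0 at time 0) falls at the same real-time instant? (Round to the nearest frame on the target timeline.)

frame 8754

Source frame index: (0×3600 + 6×60 + 4) × 30 + 23 = 10943.
Real time: 10943 / (30000/1001) = 10953943/30000 s.
Target frame: (10953943/30000) × (24000/1001) = 43772/5 ≈ 8754.400 → 8754.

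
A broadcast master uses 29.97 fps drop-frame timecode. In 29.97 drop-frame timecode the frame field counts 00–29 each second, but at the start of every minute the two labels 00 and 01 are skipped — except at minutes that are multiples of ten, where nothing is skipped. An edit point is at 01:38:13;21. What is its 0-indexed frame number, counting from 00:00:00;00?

176633

Complete 10-minute blocks: 9, each 17982 frames → 161838.
Remaining 8 whole minutes in the current block: 1800 + 7 × 1798 = 14386 frames.
Within the current minute: 13 × 30 + 21 − 2 = 409 (labels ;00/;01 skipped at this minute). Total = 161838 + 14386 + 409 = 176633.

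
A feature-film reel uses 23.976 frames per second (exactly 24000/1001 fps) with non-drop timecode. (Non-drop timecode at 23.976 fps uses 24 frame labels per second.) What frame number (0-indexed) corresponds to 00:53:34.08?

Total seconds to the label: (0 × 3600 + 53 × 60 + 34) = 3214.
Frame index = 3214 × 24 + 8 = 77144.

77144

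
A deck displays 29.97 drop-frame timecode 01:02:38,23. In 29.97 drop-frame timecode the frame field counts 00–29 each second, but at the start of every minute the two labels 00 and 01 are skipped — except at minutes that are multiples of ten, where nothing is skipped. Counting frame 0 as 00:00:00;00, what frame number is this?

As if non-drop at 30 labels/s: (1 × 3600 + 2 × 60 + 38) × 30 + 23 = 112763.
Minute boundaries passed: 62; those not divisible by 10: 62 − 6 = 56; dropped labels = 2 × 56 = 112.
Actual frame index = 112763 − 112 = 112651.

112651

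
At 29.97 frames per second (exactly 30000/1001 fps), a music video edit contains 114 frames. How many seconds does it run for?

Running time = 114 / (30000/1001) = 3.8038 s.

3.8038 seconds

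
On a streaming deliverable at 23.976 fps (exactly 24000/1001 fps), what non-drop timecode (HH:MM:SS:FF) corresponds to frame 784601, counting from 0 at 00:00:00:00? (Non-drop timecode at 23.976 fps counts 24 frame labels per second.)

09:04:51:17

784601 ÷ 24 = 32691 full seconds, remainder 17 frames.
32691 s = 9 h 4 min 51 s.
Timecode: 09:04:51:17.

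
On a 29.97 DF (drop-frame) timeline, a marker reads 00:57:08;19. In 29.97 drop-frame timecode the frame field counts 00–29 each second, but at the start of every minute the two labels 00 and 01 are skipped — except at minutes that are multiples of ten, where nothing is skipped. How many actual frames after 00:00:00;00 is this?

As if non-drop at 30 labels/s: (0 × 3600 + 57 × 60 + 8) × 30 + 19 = 102859.
Minute boundaries passed: 57; those not divisible by 10: 57 − 5 = 52; dropped labels = 2 × 52 = 104.
Actual frame index = 102859 − 104 = 102755.

102755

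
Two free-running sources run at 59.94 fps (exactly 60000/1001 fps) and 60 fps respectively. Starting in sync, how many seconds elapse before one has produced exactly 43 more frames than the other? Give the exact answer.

The gap grows by |60 − 60000/1001| = 60/1001 frames per second.
Time for a 43-frame gap: 43 ÷ (60/1001) = 43043/60 s.

43043/60 seconds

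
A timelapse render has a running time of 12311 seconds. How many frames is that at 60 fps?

738660 frames

Frames = 12311 × 60 = 738660.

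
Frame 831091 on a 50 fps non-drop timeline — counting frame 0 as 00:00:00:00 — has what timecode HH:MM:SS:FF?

831091 ÷ 50 = 16621 full seconds, remainder 41 frames.
16621 s = 4 h 37 min 1 s.
Timecode: 04:37:01:41.

04:37:01:41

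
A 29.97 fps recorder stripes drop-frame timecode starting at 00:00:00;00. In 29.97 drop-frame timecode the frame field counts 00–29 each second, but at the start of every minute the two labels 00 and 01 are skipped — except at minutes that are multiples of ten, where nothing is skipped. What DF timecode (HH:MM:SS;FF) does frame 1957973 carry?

18:08:51;03

Ten DF minutes hold 17982 frames, so frame 1957973 lies in block 108 (frames 1942056–1960037) with 15917 frames into that block.
The block's first minute is 1800 frames and the rest 1798 each; 15917 frames reaches minute 8, so 108 × 18 + 8 × 2 = 1960 labels have been skipped so far.
Adding those back, label number 1957973 + 1960 = 1959933 at 30 labels/s is 65331 s + 3 f = 18 h 8 min 51 s frame 3, i.e. 18:08:51;03.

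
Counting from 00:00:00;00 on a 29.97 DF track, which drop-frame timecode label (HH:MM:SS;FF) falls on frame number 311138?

02:53:01;20

Ten DF minutes hold 17982 frames, so frame 311138 lies in block 17 (frames 305694–323675) with 5444 frames into that block.
The block's first minute is 1800 frames and the rest 1798 each; 5444 frames reaches minute 3, so 17 × 18 + 3 × 2 = 312 labels have been skipped so far.
Adding those back, label number 311138 + 312 = 311450 at 30 labels/s is 10381 s + 20 f = 2 h 53 min 1 s frame 20, i.e. 02:53:01;20.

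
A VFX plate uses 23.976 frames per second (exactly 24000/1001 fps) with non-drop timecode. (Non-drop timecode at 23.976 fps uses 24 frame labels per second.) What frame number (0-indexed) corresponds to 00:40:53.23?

frame 58895

Total seconds to the label: (0 × 3600 + 40 × 60 + 53) = 2453.
Frame index = 2453 × 24 + 23 = 58895.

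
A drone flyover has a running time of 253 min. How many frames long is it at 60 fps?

910800 frames

253 min = 15180 s.
Frames = 15180 × 60 = 910800.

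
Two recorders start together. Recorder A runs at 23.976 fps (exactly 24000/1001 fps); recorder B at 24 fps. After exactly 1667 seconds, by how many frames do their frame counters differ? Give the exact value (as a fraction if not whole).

A emits 24000/1001 × 1667 = 40008000/1001 frames; B emits 24 × 1667 = 40008.
Difference = 40008/1001 frames (≈ 39.9680); B is ahead of A.

40008/1001 frames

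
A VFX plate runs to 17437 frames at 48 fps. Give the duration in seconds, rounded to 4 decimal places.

363.2708 seconds

Running time = 17437 × 1/48 = 17437/48 s ≈ 363.2708 s.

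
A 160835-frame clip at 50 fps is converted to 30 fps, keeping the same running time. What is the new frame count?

96501 frames

Target frames = source frames × (target rate / source rate) = 160835 × (30)/(50) = 160835 × 3/5 = 96501.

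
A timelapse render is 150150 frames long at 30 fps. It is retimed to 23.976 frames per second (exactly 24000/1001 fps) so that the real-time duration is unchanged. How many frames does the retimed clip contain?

Target frames = source frames × (target rate / source rate) = 150150 × (24000/1001)/(30) = 150150 × 800/1001 = 120000.

120000 frames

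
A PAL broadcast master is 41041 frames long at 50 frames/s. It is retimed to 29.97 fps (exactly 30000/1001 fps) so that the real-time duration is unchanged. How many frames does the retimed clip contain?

24600 frames

Target frames = source frames × (target rate / source rate) = 41041 × (30000/1001)/(50) = 41041 × 600/1001 = 24600.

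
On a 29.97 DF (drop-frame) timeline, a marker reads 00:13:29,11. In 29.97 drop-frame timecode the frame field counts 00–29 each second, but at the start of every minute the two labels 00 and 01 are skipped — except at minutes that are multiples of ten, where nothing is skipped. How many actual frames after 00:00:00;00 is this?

As if non-drop at 30 labels/s: (0 × 3600 + 13 × 60 + 29) × 30 + 11 = 24281.
Minute boundaries passed: 13; those not divisible by 10: 13 − 1 = 12; dropped labels = 2 × 12 = 24.
Actual frame index = 24281 − 24 = 24257.

24257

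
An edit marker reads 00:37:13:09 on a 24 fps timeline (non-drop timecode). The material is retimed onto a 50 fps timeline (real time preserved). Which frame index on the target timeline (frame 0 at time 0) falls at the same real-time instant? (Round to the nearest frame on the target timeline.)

frame 111669

Source frame index: (0×3600 + 37×60 + 13) × 24 + 9 = 53601.
Real time: 53601 / (24) = 17867/8 s.
Target frame: (17867/8) × (50) = 446675/4 ≈ 111668.750 → 111669.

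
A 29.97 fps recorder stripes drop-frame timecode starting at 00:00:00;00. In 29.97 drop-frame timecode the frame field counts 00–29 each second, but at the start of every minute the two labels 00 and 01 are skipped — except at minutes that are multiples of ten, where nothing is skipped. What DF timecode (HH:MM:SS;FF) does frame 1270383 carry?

11:46:28;15

Ten DF minutes hold 17982 frames, so frame 1270383 lies in block 70 (frames 1258740–1276721) with 11643 frames into that block.
The block's first minute is 1800 frames and the rest 1798 each; 11643 frames reaches minute 6, so 70 × 18 + 6 × 2 = 1272 labels have been skipped so far.
Adding those back, label number 1270383 + 1272 = 1271655 at 30 labels/s is 42388 s + 15 f = 11 h 46 min 28 s frame 15, i.e. 11:46:28;15.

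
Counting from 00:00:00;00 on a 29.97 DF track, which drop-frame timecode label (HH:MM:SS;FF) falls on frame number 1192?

00:00:39;22

Each 10-minute DF block holds 10 × 60 × 30 − 9 × 2 = 17982 frames. 1192 ÷ 17982 → 0 full blocks, remainder 1192.
Within the partial block the first minute is 1800 frames and each further minute 1798, so 0 further minute boundaries passed. Total skipped labels = 18 × 0 + 2 × 0 = 0.
Non-drop label index = 1192 + 0 = 1192; at 30 labels/s that is 00:00:39:22, i.e. DF 00:00:39;22.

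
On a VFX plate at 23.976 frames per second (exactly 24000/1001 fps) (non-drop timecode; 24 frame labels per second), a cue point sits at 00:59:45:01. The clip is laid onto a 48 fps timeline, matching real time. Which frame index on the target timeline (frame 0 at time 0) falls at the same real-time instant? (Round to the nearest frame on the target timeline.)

Source frame index: (0×3600 + 59×60 + 45) × 24 + 1 = 86041.
Real time: 86041 / (24000/1001) = 86127041/24000 s.
Target frame: (86127041/24000) × (48) = 86127041/500 ≈ 172254.082 → 172254.

frame 172254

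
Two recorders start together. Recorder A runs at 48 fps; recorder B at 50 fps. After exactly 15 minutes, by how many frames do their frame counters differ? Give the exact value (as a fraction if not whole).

1800 frames

15 min = 900 s.
A emits 48 × 900 = 43200 frames; B emits 50 × 900 = 45000.
Difference = 1800 frames; B is ahead of A.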